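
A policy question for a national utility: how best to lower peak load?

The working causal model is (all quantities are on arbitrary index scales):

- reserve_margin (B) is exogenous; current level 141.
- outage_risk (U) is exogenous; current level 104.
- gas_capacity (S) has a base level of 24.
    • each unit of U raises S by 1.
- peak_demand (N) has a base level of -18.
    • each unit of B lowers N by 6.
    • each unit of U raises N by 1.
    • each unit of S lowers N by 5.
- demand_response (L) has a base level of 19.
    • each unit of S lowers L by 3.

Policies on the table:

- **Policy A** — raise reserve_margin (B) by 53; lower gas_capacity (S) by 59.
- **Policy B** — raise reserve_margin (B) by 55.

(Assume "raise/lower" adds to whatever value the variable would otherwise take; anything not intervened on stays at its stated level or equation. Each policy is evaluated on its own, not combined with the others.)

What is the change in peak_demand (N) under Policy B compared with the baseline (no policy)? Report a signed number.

-330

Baseline:
  B = 141
  U = 104
  S = 24 + 104 = 128
  N = -18 − 6·141 + 104 − 5·128 = -1400
Policy B (B + 55):
  B = 141 + 55 = 196
  U = 104
  S = 24 + 104 = 128
  N = -18 − 6·196 + 104 − 5·128 = -1730
Change in N: -1730 − (-1400) = -330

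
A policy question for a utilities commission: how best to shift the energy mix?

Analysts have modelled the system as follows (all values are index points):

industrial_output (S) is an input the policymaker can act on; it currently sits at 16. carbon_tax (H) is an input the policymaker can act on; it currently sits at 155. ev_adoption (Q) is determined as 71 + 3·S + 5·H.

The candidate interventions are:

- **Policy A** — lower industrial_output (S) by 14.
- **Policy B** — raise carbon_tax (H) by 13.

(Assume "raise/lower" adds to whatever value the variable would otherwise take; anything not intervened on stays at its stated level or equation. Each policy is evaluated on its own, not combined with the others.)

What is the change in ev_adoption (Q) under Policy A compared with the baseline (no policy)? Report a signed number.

-42

Baseline:
  S = 16
  H = 155
  Q = 71 + 3·16 + 5·155 = 894
Policy A (S − 14):
  S = 16 − 14 = 2
  H = 155
  Q = 71 + 3·2 + 5·155 = 852
Change in Q: 852 − 894 = -42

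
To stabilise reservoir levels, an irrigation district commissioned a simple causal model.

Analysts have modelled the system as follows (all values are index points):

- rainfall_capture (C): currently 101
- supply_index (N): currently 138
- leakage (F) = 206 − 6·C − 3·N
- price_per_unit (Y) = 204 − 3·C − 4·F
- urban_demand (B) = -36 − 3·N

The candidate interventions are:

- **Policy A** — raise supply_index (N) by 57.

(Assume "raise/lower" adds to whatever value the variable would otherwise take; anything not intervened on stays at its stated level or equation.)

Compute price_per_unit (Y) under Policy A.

3841

Policy A (N + 57):
  C = 101
  N = 138 + 57 = 195
  F = 206 − 6·101 − 3·195 = -985
  Y = 204 − 3·101 − 4·(-985) = 3841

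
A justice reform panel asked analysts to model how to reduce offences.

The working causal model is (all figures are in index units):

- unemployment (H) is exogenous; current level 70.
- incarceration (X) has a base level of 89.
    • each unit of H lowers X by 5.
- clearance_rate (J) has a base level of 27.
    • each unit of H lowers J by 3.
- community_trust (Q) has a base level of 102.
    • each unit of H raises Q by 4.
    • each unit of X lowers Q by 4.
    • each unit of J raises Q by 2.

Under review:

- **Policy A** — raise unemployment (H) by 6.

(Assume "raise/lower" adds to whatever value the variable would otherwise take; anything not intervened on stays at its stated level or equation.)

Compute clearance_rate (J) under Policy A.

-201

Policy A (H + 6):
  H = 70 + 6 = 76
  J = 27 − 3·76 = -201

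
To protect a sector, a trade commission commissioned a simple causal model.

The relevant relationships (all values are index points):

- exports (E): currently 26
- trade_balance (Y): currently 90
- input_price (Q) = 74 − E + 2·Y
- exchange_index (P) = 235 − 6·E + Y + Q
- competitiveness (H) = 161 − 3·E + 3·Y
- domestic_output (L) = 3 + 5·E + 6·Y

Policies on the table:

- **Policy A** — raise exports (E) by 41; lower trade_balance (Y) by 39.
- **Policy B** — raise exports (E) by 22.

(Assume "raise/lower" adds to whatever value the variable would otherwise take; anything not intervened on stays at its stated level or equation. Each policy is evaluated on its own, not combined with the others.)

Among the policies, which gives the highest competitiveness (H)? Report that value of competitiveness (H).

Policy A (E + 41, Y − 39):
  E = 26 + 41 = 67
  Y = 90 − 39 = 51
  H = 161 − 3·67 + 3·51 = 113
Policy B (E + 22):
  E = 26 + 22 = 48
  Y = 90
  H = 161 − 3·48 + 3·90 = 287
Comparing — Policy A: H=113, Policy B: H=287. Highest is 287 (Policy B).

287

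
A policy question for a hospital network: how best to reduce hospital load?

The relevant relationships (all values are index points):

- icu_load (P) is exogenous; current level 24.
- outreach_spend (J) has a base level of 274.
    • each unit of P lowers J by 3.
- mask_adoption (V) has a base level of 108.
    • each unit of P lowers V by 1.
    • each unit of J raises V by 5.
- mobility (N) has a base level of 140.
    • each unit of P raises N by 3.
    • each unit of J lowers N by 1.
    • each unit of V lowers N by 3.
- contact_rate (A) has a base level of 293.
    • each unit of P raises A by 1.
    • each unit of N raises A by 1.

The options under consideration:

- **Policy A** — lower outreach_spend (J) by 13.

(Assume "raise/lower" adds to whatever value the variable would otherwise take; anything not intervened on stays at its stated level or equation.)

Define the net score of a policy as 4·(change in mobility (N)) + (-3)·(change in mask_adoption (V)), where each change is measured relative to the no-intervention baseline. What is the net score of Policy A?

Baseline:
  P = 24
  J = 274 − 3·24 = 202
  V = 108 − 24 + 5·202 = 1094
  N = 140 + 3·24 − 202 − 3·1094 = -3272
Policy A (J − 13):
  P = 24
  J = 274 − 3·24 (−13 from intervention) = 189
  V = 108 − 24 + 5·189 = 1029
  N = 140 + 3·24 − 189 − 3·1029 = -3064
ΔN = -3064 − (-3272) = 208; ΔV = 1029 − 1094 = -65
Score = 4·208 + (-3)·(-65) = 1027

1027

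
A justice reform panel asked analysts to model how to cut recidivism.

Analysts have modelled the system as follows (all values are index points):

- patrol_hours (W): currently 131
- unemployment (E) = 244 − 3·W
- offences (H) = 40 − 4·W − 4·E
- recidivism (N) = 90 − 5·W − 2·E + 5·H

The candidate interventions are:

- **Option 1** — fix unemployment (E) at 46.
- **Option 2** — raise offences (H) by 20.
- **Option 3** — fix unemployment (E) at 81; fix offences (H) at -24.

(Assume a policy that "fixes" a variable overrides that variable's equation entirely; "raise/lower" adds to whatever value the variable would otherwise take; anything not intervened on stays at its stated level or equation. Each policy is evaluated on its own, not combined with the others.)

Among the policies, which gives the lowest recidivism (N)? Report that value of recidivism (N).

Option 1 (E := 46):
  W = 131
  E = 46
  H = 40 − 4·131 − 4·46 = -668
  N = 90 − 5·131 − 2·46 + 5·(-668) = -3997
Option 2 (H + 20):
  W = 131
  E = 244 − 3·131 = -149
  H = 40 − 4·131 − 4·(-149) (+20 from intervention) = 132
  N = 90 − 5·131 − 2·(-149) + 5·132 = 393
Option 3 (E := 81, H := -24):
  W = 131
  E = 81
  H = -24
  N = 90 − 5·131 − 2·81 + 5·(-24) = -847
Comparing — Option 1: N=-3997, Option 2: N=393, Option 3: N=-847. Lowest is -3997 (Option 1).

-3997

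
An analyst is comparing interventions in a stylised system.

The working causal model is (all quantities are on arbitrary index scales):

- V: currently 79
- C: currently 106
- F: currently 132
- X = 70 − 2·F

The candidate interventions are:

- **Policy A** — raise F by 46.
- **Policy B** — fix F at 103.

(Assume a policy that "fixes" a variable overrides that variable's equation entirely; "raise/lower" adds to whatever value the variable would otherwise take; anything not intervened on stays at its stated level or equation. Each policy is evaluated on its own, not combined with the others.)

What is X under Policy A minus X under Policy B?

-150

Policy A (F + 46):
  F = 132 + 46 = 178
  X = 70 − 2·178 = -286
Policy B (F := 103):
  F = 103
  X = 70 − 2·103 = -136
X: -286 − (-136) = -150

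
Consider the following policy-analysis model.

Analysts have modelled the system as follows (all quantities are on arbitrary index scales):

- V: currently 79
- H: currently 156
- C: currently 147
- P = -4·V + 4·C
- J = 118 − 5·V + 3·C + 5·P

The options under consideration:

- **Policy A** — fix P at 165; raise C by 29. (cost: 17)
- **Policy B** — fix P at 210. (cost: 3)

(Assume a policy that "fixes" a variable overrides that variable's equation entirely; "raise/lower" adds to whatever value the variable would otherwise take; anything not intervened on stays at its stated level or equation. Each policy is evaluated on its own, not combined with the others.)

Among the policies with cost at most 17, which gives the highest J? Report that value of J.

Policy A (P := 165, C + 29):
  V = 79
  C = 147 + 29 = 176
  P = 165
  J = 118 − 5·79 + 3·176 + 5·165 = 1076
Policy B (P := 210):
  V = 79
  C = 147
  P = 210
  J = 118 − 5·79 + 3·147 + 5·210 = 1214
Comparing — Policy A: J=1076, Policy B: J=1214. Highest is 1214 (Policy B).

1214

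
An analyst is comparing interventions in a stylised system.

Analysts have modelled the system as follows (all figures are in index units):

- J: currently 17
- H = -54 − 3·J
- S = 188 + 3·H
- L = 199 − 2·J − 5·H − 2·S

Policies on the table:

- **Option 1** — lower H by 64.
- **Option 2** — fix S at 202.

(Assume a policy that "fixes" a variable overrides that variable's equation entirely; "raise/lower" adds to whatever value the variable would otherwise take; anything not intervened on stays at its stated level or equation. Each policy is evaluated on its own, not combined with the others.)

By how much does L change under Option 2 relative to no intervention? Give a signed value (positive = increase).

-658

Baseline:
  J = 17
  H = -54 − 3·17 = -105
  S = 188 + 3·(-105) = -127
  L = 199 − 2·17 − 5·(-105) − 2·(-127) = 944
Option 2 (S := 202):
  J = 17
  H = -54 − 3·17 = -105
  S = 202
  L = 199 − 2·17 − 5·(-105) − 2·202 = 286
Change in L: 286 − 944 = -658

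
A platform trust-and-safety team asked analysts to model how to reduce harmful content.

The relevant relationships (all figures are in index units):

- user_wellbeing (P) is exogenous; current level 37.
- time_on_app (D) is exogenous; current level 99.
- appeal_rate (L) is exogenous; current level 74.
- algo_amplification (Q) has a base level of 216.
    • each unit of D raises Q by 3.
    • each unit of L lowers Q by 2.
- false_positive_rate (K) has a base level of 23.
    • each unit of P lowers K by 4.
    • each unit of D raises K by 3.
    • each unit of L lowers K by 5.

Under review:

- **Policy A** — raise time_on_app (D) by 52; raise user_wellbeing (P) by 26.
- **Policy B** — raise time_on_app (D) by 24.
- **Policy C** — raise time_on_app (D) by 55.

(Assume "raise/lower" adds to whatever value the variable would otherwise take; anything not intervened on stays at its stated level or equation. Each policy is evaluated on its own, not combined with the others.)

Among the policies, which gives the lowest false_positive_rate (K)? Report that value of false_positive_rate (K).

-146

Policy A (D + 52, P + 26):
  P = 37 + 26 = 63
  D = 99 + 52 = 151
  L = 74
  K = 23 − 4·63 + 3·151 − 5·74 = -146
Policy B (D + 24):
  P = 37
  D = 99 + 24 = 123
  L = 74
  K = 23 − 4·37 + 3·123 − 5·74 = -126
Policy C (D + 55):
  P = 37
  D = 99 + 55 = 154
  L = 74
  K = 23 − 4·37 + 3·154 − 5·74 = -33
Comparing — Policy A: K=-146, Policy B: K=-126, Policy C: K=-33. Lowest is -146 (Policy A).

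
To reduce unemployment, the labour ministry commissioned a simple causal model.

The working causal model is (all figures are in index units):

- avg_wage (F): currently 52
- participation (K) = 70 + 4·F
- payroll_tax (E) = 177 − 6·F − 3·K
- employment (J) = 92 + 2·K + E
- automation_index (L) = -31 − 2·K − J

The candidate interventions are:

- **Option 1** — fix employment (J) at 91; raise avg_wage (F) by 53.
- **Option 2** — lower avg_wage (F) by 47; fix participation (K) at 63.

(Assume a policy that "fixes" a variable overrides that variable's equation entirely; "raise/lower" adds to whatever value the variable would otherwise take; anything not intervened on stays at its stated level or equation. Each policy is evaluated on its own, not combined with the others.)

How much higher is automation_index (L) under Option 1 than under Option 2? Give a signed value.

-769

Option 1 (J := 91, F + 53):
  F = 52 + 53 = 105
  K = 70 + 4·105 = 490
  E = 177 − 6·105 − 3·490 = -1923
  J = 91
  L = -31 − 2·490 − 91 = -1102
Option 2 (F − 47, K := 63):
  F = 52 − 47 = 5
  K = 63
  E = 177 − 6·5 − 3·63 = -42
  J = 92 + 2·63 + (-42) = 176
  L = -31 − 2·63 − 176 = -333
L: -1102 − (-333) = -769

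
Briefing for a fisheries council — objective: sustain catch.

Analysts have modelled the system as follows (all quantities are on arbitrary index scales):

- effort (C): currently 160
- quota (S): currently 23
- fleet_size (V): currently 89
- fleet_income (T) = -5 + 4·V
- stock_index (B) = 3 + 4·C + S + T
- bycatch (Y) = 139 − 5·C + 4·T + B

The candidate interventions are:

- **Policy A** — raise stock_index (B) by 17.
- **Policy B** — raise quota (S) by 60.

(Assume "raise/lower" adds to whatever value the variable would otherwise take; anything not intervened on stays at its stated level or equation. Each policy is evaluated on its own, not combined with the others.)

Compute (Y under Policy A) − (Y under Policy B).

Policy A (B + 17):
  C = 160
  S = 23
  V = 89
  T = -5 + 4·89 = 351
  B = 3 + 4·160 + 23 + 351 (+17 from intervention) = 1034
  Y = 139 − 5·160 + 4·351 + 1034 = 1777
Policy B (S + 60):
  C = 160
  S = 23 + 60 = 83
  V = 89
  T = -5 + 4·89 = 351
  B = 3 + 4·160 + 83 + 351 = 1077
  Y = 139 − 5·160 + 4·351 + 1077 = 1820
Y: 1777 − 1820 = -43

-43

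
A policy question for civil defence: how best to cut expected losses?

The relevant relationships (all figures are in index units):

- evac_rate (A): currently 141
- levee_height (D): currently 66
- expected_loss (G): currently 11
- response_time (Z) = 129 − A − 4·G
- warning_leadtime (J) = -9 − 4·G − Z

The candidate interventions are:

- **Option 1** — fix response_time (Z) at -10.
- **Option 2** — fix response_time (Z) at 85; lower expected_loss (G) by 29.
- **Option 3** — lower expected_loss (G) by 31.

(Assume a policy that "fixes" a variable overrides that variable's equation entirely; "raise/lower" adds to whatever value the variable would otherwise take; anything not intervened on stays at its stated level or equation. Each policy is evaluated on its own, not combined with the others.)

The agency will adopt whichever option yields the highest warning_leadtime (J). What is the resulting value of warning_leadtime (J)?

Option 1 (Z := -10):
  A = 141
  G = 11
  Z = -10
  J = -9 − 4·11 − (-10) = -43
Option 2 (Z := 85, G − 29):
  A = 141
  G = 11 − 29 = -18
  Z = 85
  J = -9 − 4·(-18) − 85 = -22
Option 3 (G − 31):
  A = 141
  G = 11 − 31 = -20
  Z = 129 − 141 − 4·(-20) = 68
  J = -9 − 4·(-20) − 68 = 3
Comparing — Option 1: J=-43, Option 2: J=-22, Option 3: J=3. Highest is 3 (Option 3).

3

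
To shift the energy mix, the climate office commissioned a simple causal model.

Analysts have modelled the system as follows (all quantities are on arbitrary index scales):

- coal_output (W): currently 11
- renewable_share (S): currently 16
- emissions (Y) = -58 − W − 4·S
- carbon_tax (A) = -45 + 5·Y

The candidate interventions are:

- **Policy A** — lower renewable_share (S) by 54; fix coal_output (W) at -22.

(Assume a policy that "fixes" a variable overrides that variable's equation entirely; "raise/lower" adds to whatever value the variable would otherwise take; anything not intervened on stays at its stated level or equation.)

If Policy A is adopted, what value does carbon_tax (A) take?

535

Policy A (S − 54, W := -22):
  W = -22
  S = 16 − 54 = -38
  Y = -58 − (-22) − 4·(-38) = 116
  A = -45 + 5·116 = 535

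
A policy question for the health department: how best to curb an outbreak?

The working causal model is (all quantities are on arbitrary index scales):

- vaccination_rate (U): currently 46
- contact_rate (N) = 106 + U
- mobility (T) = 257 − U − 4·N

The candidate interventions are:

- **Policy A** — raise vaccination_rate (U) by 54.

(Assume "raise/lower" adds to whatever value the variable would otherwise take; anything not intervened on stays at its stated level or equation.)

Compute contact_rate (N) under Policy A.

206

Policy A (U + 54):
  U = 46 + 54 = 100
  N = 106 + 100 = 206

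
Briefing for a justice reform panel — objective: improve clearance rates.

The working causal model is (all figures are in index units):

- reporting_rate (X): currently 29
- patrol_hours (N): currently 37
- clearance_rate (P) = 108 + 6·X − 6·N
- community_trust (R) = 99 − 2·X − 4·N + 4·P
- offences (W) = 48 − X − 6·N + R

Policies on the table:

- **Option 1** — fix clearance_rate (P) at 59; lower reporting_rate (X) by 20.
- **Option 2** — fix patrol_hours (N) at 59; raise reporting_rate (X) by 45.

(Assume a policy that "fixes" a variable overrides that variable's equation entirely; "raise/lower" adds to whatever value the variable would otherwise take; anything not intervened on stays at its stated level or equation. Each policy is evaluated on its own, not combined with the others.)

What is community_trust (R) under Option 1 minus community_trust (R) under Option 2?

Option 1 (P := 59, X − 20):
  X = 29 − 20 = 9
  N = 37
  P = 59
  R = 99 − 2·9 − 4·37 + 4·59 = 169
Option 2 (N := 59, X + 45):
  X = 29 + 45 = 74
  N = 59
  P = 108 + 6·74 − 6·59 = 198
  R = 99 − 2·74 − 4·59 + 4·198 = 507
R: 169 − 507 = -338

-338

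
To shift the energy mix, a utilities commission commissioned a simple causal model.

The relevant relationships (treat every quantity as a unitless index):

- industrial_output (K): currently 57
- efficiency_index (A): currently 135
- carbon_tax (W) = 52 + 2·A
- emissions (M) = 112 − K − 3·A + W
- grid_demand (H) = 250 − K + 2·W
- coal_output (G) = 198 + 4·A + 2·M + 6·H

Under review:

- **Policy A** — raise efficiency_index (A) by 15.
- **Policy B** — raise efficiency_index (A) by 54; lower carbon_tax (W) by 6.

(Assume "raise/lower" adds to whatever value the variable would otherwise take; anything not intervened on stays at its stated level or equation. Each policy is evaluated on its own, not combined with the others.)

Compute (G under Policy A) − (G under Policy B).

Policy A (A + 15):
  K = 57
  A = 135 + 15 = 150
  W = 52 + 2·150 = 352
  M = 112 − 57 − 3·150 + 352 = -43
  H = 250 − 57 + 2·352 = 897
  G = 198 + 4·150 + 2·(-43) + 6·897 = 6094
Policy B (A + 54, W − 6):
  K = 57
  A = 135 + 54 = 189
  W = 52 + 2·189 (−6 from intervention) = 424
  M = 112 − 57 − 3·189 + 424 = -88
  H = 250 − 57 + 2·424 = 1041
  G = 198 + 4·189 + 2·(-88) + 6·1041 = 7024
G: 6094 − 7024 = -930

-930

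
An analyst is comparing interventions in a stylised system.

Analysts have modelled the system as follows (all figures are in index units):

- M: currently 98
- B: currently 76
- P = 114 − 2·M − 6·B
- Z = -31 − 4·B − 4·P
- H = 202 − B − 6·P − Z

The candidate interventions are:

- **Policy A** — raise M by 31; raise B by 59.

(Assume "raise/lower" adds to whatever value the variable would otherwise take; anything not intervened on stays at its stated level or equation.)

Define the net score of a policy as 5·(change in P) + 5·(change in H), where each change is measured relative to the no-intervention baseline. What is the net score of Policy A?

Baseline:
  M = 98
  B = 76
  P = 114 − 2·98 − 6·76 = -538
  Z = -31 − 4·76 − 4·(-538) = 1817
  H = 202 − 76 − 6·(-538) − 1817 = 1537
Policy A (M + 31, B + 59):
  M = 98 + 31 = 129
  B = 76 + 59 = 135
  P = 114 − 2·129 − 6·135 = -954
  Z = -31 − 4·135 − 4·(-954) = 3245
  H = 202 − 135 − 6·(-954) − 3245 = 2546
ΔP = -954 − (-538) = -416; ΔH = 2546 − 1537 = 1009
Score = 5·(-416) + 5·1009 = 2965

2965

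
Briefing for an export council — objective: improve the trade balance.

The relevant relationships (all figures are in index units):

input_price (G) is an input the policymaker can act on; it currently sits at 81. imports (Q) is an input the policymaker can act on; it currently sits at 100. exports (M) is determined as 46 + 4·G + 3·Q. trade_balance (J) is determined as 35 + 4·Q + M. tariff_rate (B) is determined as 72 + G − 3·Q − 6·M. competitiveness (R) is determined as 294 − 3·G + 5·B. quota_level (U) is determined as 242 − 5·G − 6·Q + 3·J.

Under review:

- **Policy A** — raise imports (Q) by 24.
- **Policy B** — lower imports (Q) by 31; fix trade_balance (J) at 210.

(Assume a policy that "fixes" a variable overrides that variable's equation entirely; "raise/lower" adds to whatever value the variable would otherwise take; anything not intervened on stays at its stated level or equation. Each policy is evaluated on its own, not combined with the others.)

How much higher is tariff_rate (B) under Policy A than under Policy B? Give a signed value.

Policy A (Q + 24):
  G = 81
  Q = 100 + 24 = 124
  M = 46 + 4·81 + 3·124 = 742
  B = 72 + 81 − 3·124 − 6·742 = -4671
Policy B (Q − 31, J := 210):
  G = 81
  Q = 100 − 31 = 69
  M = 46 + 4·81 + 3·69 = 577
  B = 72 + 81 − 3·69 − 6·577 = -3516
B: -4671 − (-3516) = -1155

-1155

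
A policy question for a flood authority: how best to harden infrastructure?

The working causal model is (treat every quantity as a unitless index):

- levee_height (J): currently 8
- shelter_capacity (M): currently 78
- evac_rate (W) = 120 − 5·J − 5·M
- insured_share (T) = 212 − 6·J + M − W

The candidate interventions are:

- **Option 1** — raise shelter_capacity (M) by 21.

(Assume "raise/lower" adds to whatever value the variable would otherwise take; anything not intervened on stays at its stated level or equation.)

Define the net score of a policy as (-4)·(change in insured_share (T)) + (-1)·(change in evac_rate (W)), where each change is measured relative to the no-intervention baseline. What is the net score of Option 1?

-399

Baseline:
  J = 8
  M = 78
  W = 120 − 5·8 − 5·78 = -310
  T = 212 − 6·8 + 78 − (-310) = 552
Option 1 (M + 21):
  J = 8
  M = 78 + 21 = 99
  W = 120 − 5·8 − 5·99 = -415
  T = 212 − 6·8 + 99 − (-415) = 678
ΔT = 678 − 552 = 126; ΔW = -415 − (-310) = -105
Score = (-4)·126 + (-1)·(-105) = -399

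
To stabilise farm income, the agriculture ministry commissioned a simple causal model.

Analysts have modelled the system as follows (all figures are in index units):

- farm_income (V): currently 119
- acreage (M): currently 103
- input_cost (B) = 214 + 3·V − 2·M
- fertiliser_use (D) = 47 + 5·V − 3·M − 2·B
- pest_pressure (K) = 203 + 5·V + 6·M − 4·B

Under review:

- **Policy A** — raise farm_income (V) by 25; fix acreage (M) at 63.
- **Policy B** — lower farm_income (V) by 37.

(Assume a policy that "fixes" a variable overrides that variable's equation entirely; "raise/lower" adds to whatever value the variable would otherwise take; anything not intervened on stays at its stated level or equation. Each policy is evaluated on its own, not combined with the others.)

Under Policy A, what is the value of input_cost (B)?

Policy A (V + 25, M := 63):
  V = 119 + 25 = 144
  M = 63
  B = 214 + 3·144 − 2·63 = 520

520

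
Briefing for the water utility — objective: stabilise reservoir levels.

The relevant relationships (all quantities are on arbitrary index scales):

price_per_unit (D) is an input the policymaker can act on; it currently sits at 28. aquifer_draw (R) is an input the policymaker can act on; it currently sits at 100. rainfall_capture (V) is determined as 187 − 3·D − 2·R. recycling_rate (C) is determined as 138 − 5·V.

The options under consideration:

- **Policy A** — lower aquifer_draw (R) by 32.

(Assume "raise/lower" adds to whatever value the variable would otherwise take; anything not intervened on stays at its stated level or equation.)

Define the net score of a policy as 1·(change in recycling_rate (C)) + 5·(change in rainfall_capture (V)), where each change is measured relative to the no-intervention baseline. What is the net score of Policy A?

Baseline:
  D = 28
  R = 100
  V = 187 − 3·28 − 2·100 = -97
  C = 138 − 5·(-97) = 623
Policy A (R − 32):
  D = 28
  R = 100 − 32 = 68
  V = 187 − 3·28 − 2·68 = -33
  C = 138 − 5·(-33) = 303
ΔC = 303 − 623 = -320; ΔV = -33 − (-97) = 64
Score = 1·(-320) + 5·64 = 0

0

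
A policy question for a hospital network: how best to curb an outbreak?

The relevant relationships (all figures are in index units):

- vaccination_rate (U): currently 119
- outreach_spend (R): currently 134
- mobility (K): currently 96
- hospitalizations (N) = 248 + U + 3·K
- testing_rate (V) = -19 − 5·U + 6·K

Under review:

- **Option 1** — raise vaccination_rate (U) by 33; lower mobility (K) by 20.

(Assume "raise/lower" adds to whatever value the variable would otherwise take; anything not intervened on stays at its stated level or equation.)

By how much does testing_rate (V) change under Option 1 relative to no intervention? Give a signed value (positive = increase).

Baseline:
  U = 119
  K = 96
  V = -19 − 5·119 + 6·96 = -38
Option 1 (U + 33, K − 20):
  U = 119 + 33 = 152
  K = 96 − 20 = 76
  V = -19 − 5·152 + 6·76 = -323
Change in V: -323 − (-38) = -285

-285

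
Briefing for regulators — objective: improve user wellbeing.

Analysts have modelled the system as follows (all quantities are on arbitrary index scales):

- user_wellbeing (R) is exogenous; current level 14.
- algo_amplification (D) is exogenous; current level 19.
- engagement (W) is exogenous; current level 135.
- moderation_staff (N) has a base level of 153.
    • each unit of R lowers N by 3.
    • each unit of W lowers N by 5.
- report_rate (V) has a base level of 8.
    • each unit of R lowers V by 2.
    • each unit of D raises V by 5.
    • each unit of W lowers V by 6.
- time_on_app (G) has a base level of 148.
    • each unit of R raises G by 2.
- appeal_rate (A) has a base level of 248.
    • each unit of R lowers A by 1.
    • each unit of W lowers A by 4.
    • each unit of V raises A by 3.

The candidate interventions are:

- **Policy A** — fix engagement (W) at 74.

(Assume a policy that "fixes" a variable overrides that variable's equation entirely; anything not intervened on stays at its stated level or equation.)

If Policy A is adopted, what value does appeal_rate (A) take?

-1169

Policy A (W := 74):
  R = 14
  D = 19
  W = 74
  V = 8 − 2·14 + 5·19 − 6·74 = -369
  A = 248 − 14 − 4·74 + 3·(-369) = -1169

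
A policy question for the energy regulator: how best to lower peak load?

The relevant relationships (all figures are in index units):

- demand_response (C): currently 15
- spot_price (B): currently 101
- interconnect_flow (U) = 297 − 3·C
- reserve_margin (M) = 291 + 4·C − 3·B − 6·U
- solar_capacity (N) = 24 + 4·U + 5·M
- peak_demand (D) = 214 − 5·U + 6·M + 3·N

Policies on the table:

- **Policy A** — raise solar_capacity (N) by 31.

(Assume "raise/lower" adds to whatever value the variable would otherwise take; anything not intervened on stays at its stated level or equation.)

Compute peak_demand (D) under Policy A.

-28601

Policy A (N + 31):
  C = 15
  B = 101
  U = 297 − 3·15 = 252
  M = 291 + 4·15 − 3·101 − 6·252 = -1464
  N = 24 + 4·252 + 5·(-1464) (+31 from intervention) = -6257
  D = 214 − 5·252 + 6·(-1464) + 3·(-6257) = -28601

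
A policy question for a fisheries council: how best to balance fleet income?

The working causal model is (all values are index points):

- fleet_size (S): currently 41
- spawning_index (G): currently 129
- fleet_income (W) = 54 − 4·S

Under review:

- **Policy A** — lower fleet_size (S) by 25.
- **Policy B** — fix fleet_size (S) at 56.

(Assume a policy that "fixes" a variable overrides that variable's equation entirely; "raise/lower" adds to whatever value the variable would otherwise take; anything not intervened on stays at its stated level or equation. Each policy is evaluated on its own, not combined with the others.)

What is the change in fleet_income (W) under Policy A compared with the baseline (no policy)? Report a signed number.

100

Baseline:
  S = 41
  W = 54 − 4·41 = -110
Policy A (S − 25):
  S = 41 − 25 = 16
  W = 54 − 4·16 = -10
Change in W: -10 − (-110) = 100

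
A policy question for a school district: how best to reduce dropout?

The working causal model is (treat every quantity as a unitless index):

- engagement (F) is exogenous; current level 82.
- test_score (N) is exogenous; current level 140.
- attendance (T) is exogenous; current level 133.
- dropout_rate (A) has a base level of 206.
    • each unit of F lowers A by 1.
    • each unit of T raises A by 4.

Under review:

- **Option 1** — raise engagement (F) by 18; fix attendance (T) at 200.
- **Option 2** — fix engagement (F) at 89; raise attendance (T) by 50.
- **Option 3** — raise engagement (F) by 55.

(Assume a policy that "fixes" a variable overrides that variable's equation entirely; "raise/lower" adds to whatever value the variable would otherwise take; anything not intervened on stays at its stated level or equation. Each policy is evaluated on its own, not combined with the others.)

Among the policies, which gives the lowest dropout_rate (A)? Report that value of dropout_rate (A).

601

Option 1 (F + 18, T := 200):
  F = 82 + 18 = 100
  T = 200
  A = 206 − 100 + 4·200 = 906
Option 2 (F := 89, T + 50):
  F = 89
  T = 133 + 50 = 183
  A = 206 − 89 + 4·183 = 849
Option 3 (F + 55):
  F = 82 + 55 = 137
  T = 133
  A = 206 − 137 + 4·133 = 601
Comparing — Option 1: A=906, Option 2: A=849, Option 3: A=601. Lowest is 601 (Option 3).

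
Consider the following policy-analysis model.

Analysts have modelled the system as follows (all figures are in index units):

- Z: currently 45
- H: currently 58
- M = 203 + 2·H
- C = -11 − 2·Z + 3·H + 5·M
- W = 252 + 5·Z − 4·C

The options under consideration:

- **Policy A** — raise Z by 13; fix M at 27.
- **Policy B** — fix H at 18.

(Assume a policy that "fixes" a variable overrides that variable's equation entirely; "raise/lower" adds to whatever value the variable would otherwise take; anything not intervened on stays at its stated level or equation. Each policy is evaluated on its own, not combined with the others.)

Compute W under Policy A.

Policy A (Z + 13, M := 27):
  Z = 45 + 13 = 58
  H = 58
  M = 27
  C = -11 − 2·58 + 3·58 + 5·27 = 182
  W = 252 + 5·58 − 4·182 = -186

-186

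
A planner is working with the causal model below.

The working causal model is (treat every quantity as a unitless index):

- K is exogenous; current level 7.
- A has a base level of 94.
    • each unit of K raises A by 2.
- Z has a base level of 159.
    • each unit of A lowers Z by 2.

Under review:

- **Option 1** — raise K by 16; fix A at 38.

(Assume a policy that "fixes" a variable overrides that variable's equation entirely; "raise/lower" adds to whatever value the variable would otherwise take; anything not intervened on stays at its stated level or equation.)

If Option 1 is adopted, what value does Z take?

83

Option 1 (K + 16, A := 38):
  K = 7 + 16 = 23
  A = 38
  Z = 159 − 2·38 = 83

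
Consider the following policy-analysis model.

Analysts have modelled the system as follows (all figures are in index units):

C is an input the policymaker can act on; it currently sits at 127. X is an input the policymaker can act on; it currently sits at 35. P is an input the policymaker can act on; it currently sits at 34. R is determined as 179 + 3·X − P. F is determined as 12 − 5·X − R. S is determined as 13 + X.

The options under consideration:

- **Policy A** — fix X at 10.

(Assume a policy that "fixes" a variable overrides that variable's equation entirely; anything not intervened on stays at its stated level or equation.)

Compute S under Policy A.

Policy A (X := 10):
  X = 10
  S = 13 + 10 = 23

23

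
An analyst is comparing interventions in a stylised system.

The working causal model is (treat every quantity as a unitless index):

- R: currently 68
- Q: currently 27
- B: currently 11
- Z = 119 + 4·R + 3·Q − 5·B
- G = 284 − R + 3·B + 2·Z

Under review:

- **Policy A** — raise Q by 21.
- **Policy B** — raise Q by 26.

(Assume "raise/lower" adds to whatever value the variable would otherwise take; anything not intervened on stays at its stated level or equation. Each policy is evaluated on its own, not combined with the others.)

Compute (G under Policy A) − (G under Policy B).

Policy A (Q + 21):
  R = 68
  Q = 27 + 21 = 48
  B = 11
  Z = 119 + 4·68 + 3·48 − 5·11 = 480
  G = 284 − 68 + 3·11 + 2·480 = 1209
Policy B (Q + 26):
  R = 68
  Q = 27 + 26 = 53
  B = 11
  Z = 119 + 4·68 + 3·53 − 5·11 = 495
  G = 284 − 68 + 3·11 + 2·495 = 1239
G: 1209 − 1239 = -30

-30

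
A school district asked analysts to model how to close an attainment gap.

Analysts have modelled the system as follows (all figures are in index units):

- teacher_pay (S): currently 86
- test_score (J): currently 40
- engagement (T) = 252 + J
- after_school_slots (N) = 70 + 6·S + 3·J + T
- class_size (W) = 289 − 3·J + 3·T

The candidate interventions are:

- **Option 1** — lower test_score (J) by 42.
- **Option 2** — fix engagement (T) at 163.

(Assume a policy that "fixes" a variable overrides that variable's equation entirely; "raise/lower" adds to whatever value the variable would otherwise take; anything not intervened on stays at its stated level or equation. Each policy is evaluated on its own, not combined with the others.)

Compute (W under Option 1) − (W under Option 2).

Option 1 (J − 42):
  J = 40 − 42 = -2
  T = 252 + (-2) = 250
  W = 289 − 3·(-2) + 3·250 = 1045
Option 2 (T := 163):
  J = 40
  T = 163
  W = 289 − 3·40 + 3·163 = 658
W: 1045 − 658 = 387

387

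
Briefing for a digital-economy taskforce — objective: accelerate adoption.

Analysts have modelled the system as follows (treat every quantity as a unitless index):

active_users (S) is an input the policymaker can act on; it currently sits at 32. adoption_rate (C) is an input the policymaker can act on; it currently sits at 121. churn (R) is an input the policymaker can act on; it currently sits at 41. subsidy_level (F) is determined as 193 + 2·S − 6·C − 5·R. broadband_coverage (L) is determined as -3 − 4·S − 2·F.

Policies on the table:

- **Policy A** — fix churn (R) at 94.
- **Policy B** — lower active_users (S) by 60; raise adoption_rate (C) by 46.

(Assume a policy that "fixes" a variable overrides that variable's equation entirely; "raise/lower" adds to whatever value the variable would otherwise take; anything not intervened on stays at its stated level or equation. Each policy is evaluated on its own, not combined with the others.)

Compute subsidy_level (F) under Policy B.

Policy B (S − 60, C + 46):
  S = 32 − 60 = -28
  C = 121 + 46 = 167
  R = 41
  F = 193 + 2·(-28) − 6·167 − 5·41 = -1070

-1070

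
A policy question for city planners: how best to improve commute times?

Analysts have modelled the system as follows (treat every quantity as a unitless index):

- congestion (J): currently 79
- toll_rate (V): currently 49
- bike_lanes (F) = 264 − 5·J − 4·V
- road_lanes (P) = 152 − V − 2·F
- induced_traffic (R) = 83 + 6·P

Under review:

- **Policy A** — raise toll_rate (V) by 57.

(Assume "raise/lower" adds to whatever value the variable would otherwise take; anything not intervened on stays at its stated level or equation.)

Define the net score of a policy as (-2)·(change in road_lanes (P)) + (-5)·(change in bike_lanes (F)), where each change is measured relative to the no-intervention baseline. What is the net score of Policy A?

Baseline:
  J = 79
  V = 49
  F = 264 − 5·79 − 4·49 = -327
  P = 152 − 49 − 2·(-327) = 757
Policy A (V + 57):
  J = 79
  V = 49 + 57 = 106
  F = 264 − 5·79 − 4·106 = -555
  P = 152 − 106 − 2·(-555) = 1156
ΔP = 1156 − 757 = 399; ΔF = -555 − (-327) = -228
Score = (-2)·399 + (-5)·(-228) = 342

342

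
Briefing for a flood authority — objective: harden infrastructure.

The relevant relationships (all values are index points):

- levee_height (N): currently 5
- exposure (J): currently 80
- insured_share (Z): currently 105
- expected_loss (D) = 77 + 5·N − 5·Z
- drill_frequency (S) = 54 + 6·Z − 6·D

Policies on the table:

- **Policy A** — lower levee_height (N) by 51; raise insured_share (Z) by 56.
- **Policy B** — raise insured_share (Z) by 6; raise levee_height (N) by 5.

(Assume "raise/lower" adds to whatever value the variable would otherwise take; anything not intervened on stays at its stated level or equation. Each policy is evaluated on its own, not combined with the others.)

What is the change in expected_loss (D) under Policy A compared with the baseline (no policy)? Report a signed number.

-535

Baseline:
  N = 5
  Z = 105
  D = 77 + 5·5 − 5·105 = -423
Policy A (N − 51, Z + 56):
  N = 5 − 51 = -46
  Z = 105 + 56 = 161
  D = 77 + 5·(-46) − 5·161 = -958
Change in D: -958 − (-423) = -535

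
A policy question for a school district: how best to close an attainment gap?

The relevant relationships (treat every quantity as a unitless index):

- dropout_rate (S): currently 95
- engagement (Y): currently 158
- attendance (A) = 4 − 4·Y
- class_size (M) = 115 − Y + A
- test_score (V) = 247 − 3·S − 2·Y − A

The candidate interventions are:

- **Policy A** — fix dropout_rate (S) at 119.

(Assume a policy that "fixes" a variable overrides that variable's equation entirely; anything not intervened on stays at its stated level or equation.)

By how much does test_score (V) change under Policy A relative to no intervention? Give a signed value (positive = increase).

-72

Baseline:
  S = 95
  Y = 158
  A = 4 − 4·158 = -628
  V = 247 − 3·95 − 2·158 − (-628) = 274
Policy A (S := 119):
  S = 119
  Y = 158
  A = 4 − 4·158 = -628
  V = 247 − 3·119 − 2·158 − (-628) = 202
Change in V: 202 − 274 = -72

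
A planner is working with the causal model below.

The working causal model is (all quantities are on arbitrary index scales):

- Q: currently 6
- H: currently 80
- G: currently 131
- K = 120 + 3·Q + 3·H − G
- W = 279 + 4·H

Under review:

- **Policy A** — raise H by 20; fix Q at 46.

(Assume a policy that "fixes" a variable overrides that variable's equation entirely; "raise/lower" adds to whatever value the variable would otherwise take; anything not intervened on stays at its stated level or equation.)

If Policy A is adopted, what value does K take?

427

Policy A (H + 20, Q := 46):
  Q = 46
  H = 80 + 20 = 100
  G = 131
  K = 120 + 3·46 + 3·100 − 131 = 427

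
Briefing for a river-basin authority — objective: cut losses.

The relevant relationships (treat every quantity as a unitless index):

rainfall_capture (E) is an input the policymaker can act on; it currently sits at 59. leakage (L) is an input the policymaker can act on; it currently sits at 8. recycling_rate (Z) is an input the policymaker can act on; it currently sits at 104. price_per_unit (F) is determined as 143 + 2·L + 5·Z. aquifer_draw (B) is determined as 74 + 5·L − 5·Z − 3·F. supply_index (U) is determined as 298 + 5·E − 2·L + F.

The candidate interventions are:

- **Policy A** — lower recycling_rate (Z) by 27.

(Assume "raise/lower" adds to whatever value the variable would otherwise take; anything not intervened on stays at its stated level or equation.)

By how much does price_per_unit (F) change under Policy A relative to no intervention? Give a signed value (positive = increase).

-135

Baseline:
  L = 8
  Z = 104
  F = 143 + 2·8 + 5·104 = 679
Policy A (Z − 27):
  L = 8
  Z = 104 − 27 = 77
  F = 143 + 2·8 + 5·77 = 544
Change in F: 544 − 679 = -135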